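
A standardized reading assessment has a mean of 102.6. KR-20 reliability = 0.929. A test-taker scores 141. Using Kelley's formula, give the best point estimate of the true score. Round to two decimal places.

Kelley's formula gives T̂ = 0.929·141 + 0.071·102.6 = 130.989 + 7.2846 = 138.274.

138.27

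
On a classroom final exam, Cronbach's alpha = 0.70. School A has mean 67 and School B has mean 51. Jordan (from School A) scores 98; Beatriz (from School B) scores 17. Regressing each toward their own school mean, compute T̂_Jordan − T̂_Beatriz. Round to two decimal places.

61.50

T̂_Jordan = 0.70(98) + 0.30(67) = 88.7000
T̂_Beatriz = 0.70(17) + 0.30(51) = 27.2000
Difference = 88.7000 − 27.2000 = 61.5000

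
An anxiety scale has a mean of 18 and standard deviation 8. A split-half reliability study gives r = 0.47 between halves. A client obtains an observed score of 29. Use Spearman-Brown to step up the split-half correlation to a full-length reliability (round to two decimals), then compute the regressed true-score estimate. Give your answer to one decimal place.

25.0

Spearman-Brown: ρ = 2r/(1 + r) = 2(0.47)/(1 + 0.47) = 0.940/1.47 = 0.6395 → 0.64
Regress the observed score toward the mean by the unreliability: T̂ = 0.64·29 + 0.36·18 = 18.56 + 6.48 = 25.04.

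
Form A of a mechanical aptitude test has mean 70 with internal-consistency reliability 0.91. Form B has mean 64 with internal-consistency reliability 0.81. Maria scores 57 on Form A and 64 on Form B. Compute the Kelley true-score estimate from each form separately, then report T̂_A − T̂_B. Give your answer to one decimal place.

T̂_A = 0.91(57) + 0.09(70) = 58.170
T̂_B = 0.81(64) + 0.19(64) = 64.000
T̂_A − T̂_B = -5.830

-5.8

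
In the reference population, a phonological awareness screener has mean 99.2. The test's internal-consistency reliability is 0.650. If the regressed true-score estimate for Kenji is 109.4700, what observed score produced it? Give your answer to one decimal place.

T̂ = ρX + (1 − ρ)μ  ⇒  X = (T̂ − (1 − ρ)μ) / ρ
X = (109.4700 − 0.350 × 99.2) / 0.650 = (109.4700 − 34.7200) / 0.650 = 74.7500 / 0.650 = 115.000

115.0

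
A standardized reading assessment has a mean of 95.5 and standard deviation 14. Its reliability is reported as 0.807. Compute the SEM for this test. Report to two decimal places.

SEM = SD · √(1 − ρ) = 14 × √0.193 = 14 × 0.4393 = 6.150

6.15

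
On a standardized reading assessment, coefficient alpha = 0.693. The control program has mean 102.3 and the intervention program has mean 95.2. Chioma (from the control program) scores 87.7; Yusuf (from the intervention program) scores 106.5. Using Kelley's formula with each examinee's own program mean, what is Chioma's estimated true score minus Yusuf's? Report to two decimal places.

T̂_Chioma = 0.693(87.7) + 0.307(102.3) = 92.1822
T̂_Yusuf = 0.693(106.5) + 0.307(95.2) = 103.0309
Difference = 92.1822 − 103.0309 = -10.8487

-10.85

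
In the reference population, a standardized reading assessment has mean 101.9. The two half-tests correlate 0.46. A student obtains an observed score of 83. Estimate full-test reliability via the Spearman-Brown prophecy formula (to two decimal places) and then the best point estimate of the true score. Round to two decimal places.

Spearman-Brown: ρ = 2r/(1 + r) = 2(0.46)/(1 + 0.46) = 0.920/1.46 = 0.6301 → 0.63
T̂ = ρX + (1 − ρ)μ
  = 0.63 × 83 + 0.37 × 101.9
  = 52.29 + 37.703
  = 89.993
  ≈ 89.99

89.99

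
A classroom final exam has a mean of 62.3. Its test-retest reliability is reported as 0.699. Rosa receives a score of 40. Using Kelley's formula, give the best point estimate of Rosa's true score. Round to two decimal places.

46.71

Weight the observed score by reliability and the mean by (1 − reliability): T̂ = 0.699·40 + 0.301·62.3 = 27.960 + 18.7523 = 46.712.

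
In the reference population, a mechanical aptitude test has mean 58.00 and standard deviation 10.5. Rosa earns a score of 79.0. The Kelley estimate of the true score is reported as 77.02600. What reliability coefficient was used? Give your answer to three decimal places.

T̂ = ρX + (1 − ρ)μ  ⇒  T̂ − μ = ρ(X − μ)
ρ = (T̂ − μ)/(X − μ) = (77.02600 − 58.00) / (79.0 − 58.00) = 19.02600 / 21.00 = 0.90600

0.906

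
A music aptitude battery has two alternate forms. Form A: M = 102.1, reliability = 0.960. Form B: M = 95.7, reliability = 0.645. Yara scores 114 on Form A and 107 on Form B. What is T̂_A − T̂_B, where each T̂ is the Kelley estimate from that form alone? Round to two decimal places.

T̂_A = 0.960(114) + 0.040(102.1) = 113.5240
T̂_B = 0.645(107) + 0.355(95.7) = 102.9885
T̂_A − T̂_B = 10.5355

10.54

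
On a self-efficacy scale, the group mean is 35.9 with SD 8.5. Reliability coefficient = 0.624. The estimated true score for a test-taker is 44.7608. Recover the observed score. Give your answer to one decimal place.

T̂ = ρX + (1 − ρ)μ  ⇒  X = (T̂ − (1 − ρ)μ) / ρ
X = (44.7608 − 0.376 × 35.9) / 0.624 = (44.7608 − 13.4984) / 0.624 = 31.2624 / 0.624 = 50.100

50.1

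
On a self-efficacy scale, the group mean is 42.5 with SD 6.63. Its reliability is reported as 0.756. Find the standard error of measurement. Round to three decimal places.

SEM = SD · √(1 − ρ) = 6.63 × √0.244 = 6.63 × 0.4940 = 3.2750

3.275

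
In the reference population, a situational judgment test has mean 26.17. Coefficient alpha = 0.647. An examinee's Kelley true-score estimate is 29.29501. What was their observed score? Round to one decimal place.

31.0

T̂ = ρX + (1 − ρ)μ  ⇒  X = (T̂ − (1 − ρ)μ) / ρ
X = (29.29501 − 0.353 × 26.17) / 0.647 = (29.29501 − 9.23801) / 0.647 = 20.05700 / 0.647 = 31.000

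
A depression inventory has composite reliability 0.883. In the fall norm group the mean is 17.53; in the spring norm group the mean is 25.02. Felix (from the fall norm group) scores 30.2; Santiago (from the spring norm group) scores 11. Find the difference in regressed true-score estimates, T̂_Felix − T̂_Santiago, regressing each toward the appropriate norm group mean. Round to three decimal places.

16.077

T̂_Felix = 0.883(30.2) + 0.117(17.53) = 28.71761
T̂_Santiago = 0.883(11) + 0.117(25.02) = 12.64034
Difference = 28.71761 − 12.64034 = 16.07727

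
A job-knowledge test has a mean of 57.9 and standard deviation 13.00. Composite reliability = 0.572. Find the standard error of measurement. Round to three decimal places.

8.505

SEM = SD · √(1 − ρ) = 13.00 × √0.428 = 13.00 × 0.6542 = 8.5048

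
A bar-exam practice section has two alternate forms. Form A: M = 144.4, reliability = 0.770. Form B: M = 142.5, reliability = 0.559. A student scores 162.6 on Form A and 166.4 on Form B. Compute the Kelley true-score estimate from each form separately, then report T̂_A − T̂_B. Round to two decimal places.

2.55

T̂_A = 0.770(162.6) + 0.230(144.4) = 158.4140
T̂_B = 0.559(166.4) + 0.441(142.5) = 155.8601
T̂_A − T̂_B = 2.5539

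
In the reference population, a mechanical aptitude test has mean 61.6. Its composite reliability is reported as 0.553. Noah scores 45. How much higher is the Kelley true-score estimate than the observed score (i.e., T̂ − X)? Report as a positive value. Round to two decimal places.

T̂ = 0.553(45) + 0.447(61.6) = 24.885 + 27.5352 = 52.4202 → 52.420
T̂ − X = 52.420 − 45 = 7.420 → 7.42

7.42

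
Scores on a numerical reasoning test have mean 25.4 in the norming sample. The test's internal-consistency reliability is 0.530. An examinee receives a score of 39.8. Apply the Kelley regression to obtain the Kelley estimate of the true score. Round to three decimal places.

33.032

T̂ = 0.530(39.8) + 0.470(25.4) = 21.0940 + 11.9380 = 33.0320 → 33.032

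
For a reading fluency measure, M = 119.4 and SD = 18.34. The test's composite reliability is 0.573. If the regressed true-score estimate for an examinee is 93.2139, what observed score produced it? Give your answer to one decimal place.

T̂ = ρX + (1 − ρ)μ  ⇒  X = (T̂ − (1 − ρ)μ) / ρ
X = (93.2139 − 0.427 × 119.4) / 0.573 = (93.2139 − 50.9838) / 0.573 = 42.2301 / 0.573 = 73.700

73.7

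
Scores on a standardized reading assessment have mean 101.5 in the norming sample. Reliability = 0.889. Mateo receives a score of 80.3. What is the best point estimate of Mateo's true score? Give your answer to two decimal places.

82.65

Weight the observed score by reliability and the mean by (1 − reliability): T̂ = 0.889·80.3 + 0.111·101.5 = 71.3867 + 11.2665 = 82.653.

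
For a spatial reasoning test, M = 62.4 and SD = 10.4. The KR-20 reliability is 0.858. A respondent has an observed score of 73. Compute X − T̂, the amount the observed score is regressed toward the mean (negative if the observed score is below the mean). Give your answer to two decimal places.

T̂ = 0.858(73) + 0.142(62.4) = 62.634 + 8.8608 = 71.4948 → 71.495
X − T̂ = 73 − 71.495 = 1.505 → 1.51

1.51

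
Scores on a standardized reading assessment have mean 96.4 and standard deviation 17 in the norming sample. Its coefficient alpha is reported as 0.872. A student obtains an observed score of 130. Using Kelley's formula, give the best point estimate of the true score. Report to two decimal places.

125.70

T̂ = ρX + (1 − ρ)μ
  = 0.872 × 130 + 0.128 × 96.4
  = 113.360 + 12.3392
  = 125.699
  ≈ 125.70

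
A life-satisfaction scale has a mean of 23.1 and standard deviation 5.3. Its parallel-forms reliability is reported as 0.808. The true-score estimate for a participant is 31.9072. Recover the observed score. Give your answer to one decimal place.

34.0

T̂ = ρX + (1 − ρ)μ  ⇒  X = (T̂ − (1 − ρ)μ) / ρ
X = (31.9072 − 0.192 × 23.1) / 0.808 = (31.9072 − 4.4352) / 0.808 = 27.4720 / 0.808 = 34.000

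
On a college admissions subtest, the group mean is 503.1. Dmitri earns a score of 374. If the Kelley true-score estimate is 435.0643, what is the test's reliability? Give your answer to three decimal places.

T̂ = ρX + (1 − ρ)μ  ⇒  T̂ − μ = ρ(X − μ)
ρ = (T̂ − μ)/(X − μ) = (435.0643 − 503.1) / (374 − 503.1) = -68.0357 / -129.1 = 0.52700

0.527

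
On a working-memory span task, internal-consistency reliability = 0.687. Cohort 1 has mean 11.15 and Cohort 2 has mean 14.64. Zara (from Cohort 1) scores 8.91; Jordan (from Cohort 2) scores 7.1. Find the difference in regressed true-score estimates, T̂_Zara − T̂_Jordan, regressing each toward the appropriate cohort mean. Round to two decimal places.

0.15

T̂_Zara = 0.687(8.91) + 0.313(11.15) = 9.6111
T̂_Jordan = 0.687(7.1) + 0.313(14.64) = 9.4600
Difference = 9.6111 − 9.4600 = 0.1511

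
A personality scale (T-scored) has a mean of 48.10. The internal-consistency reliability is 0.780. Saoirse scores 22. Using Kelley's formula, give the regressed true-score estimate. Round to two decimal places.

27.74

T̂ = 0.780(22) + 0.220(48.10) = 17.160 + 10.58200 = 27.742 → 27.74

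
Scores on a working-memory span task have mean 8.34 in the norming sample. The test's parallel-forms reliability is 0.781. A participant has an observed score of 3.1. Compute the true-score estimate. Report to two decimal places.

Weight the observed score by reliability and the mean by (1 − reliability): T̂ = 0.781·3.1 + 0.219·8.34 = 2.4211 + 1.82646 = 4.248.

4.25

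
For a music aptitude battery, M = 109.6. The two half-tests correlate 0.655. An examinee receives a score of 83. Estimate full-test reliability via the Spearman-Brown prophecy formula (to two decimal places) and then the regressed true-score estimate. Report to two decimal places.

88.59

Spearman-Brown: ρ = 2r/(1 + r) = 2(0.655)/(1 + 0.655) = 1.3100/1.655 = 0.7915 → 0.79
T̂ = ρX + (1 − ρ)μ
  = 0.79 × 83 + 0.21 × 109.6
  = 65.57 + 23.016
  = 88.586
  ≈ 88.59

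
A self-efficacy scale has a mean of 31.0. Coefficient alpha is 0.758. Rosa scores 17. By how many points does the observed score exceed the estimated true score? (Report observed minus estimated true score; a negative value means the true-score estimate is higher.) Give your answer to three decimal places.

-3.388

Kelley's formula gives T̂ = 0.758·17 + 0.242·31.0 = 12.886 + 7.5020 = 20.38800.
X − T̂ = 17 − 20.3880 = -3.3880 → -3.388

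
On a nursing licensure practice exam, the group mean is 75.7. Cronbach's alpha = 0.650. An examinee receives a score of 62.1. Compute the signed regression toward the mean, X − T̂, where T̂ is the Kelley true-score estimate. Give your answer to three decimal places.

-4.760

T̂ = 0.650(62.1) + 0.350(75.7) = 40.3650 + 26.4950 = 66.86000 → 66.8600
X − T̂ = 62.1 − 66.8600 = -4.7600 → -4.760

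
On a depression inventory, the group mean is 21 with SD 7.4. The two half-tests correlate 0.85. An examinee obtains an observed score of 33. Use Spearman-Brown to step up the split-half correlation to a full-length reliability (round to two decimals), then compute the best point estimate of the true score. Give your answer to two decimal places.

Spearman-Brown: ρ = 2r/(1 + r) = 2(0.85)/(1 + 0.85) = 1.700/1.85 = 0.9189 → 0.92
Regress the observed score toward the mean by the unreliability: T̂ = 0.92·33 + 0.08·21 = 30.36 + 1.68 = 32.040.

32.04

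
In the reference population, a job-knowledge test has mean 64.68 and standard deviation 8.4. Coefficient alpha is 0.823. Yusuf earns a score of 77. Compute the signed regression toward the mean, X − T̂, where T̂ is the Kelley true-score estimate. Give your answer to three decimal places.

2.181

Kelley's formula gives T̂ = 0.823·77 + 0.177·64.68 = 63.371 + 11.44836 = 74.81936.
X − T̂ = 77 − 74.8194 = 2.1806 → 2.181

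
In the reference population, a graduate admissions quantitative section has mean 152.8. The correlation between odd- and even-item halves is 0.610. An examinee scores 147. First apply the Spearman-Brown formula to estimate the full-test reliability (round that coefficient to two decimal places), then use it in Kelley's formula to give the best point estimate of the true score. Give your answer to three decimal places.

Spearman-Brown: ρ = 2r/(1 + r) = 2(0.610)/(1 + 0.610) = 1.2200/1.610 = 0.7578 → 0.76
Weight the observed score by reliability and the mean by (1 − reliability): T̂ = 0.76·147 + 0.24·152.8 = 111.72 + 36.672 = 148.3920.

148.392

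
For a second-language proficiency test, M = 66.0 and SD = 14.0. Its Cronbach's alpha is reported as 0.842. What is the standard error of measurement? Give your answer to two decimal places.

5.56

SEM = SD · √(1 − ρ) = 14.0 × √0.158 = 14.0 × 0.3975 = 5.565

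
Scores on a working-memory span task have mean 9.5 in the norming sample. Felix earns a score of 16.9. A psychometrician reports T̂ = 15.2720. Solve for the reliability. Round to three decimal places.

0.780

T̂ = ρX + (1 − ρ)μ  ⇒  T̂ − μ = ρ(X − μ)
ρ = (T̂ − μ)/(X − μ) = (15.2720 − 9.5) / (16.9 − 9.5) = 5.7720 / 7.4 = 0.78000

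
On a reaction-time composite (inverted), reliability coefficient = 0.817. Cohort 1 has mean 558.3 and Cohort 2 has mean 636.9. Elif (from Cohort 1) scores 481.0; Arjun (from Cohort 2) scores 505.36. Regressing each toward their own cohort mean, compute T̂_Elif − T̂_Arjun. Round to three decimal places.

T̂_Elif = 0.817(481.0) + 0.183(558.3) = 495.14590
T̂_Arjun = 0.817(505.36) + 0.183(636.9) = 529.43182
Difference = 495.14590 − 529.43182 = -34.28592

-34.286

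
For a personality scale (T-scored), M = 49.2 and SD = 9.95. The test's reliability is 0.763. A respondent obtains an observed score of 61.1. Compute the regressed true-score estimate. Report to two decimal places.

58.28

T̂ = 0.763(61.1) + 0.237(49.2) = 46.6193 + 11.6604 = 58.280 → 58.28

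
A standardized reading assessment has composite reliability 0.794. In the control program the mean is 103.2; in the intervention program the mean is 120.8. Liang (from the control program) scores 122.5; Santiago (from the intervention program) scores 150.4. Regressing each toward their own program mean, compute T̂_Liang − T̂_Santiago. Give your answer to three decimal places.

T̂_Liang = 0.794(122.5) + 0.206(103.2) = 118.52420
T̂_Santiago = 0.794(150.4) + 0.206(120.8) = 144.30240
Difference = 118.52420 − 144.30240 = -25.77820

-25.778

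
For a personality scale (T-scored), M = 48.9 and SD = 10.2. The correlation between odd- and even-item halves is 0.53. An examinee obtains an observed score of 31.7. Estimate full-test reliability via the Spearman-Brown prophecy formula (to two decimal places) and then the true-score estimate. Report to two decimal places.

Spearman-Brown: ρ = 2r/(1 + r) = 2(0.53)/(1 + 0.53) = 1.060/1.53 = 0.6928 → 0.69
T̂ = ρX + (1 − ρ)μ
  = 0.69 × 31.7 + 0.31 × 48.9
  = 21.873 + 15.159
  = 37.032
  ≈ 37.03

37.03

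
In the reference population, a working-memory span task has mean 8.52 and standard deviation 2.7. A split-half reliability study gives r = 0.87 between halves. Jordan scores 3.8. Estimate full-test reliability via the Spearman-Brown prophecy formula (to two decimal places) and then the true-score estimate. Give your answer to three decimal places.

4.130

Spearman-Brown: ρ = 2r/(1 + r) = 2(0.87)/(1 + 0.87) = 1.740/1.87 = 0.9305 → 0.93
Regress the observed score toward the mean by the unreliability: T̂ = 0.93·3.8 + 0.07·8.52 = 3.534 + 0.5964 = 4.1304.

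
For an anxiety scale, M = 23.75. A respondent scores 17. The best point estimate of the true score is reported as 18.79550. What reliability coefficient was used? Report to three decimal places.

0.734

T̂ = ρX + (1 − ρ)μ  ⇒  T̂ − μ = ρ(X − μ)
ρ = (T̂ − μ)/(X − μ) = (18.79550 − 23.75) / (17 − 23.75) = -4.95450 / -6.75 = 0.73400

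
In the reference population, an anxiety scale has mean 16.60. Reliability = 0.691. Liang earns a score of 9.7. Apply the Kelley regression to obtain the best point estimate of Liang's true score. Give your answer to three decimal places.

T̂ = 0.691(9.7) + 0.309(16.60) = 6.7027 + 5.12940 = 11.8321 → 11.832

11.832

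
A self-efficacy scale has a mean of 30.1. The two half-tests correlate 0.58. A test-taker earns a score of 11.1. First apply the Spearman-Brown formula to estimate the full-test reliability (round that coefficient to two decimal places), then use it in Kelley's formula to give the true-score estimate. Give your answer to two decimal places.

16.23

Spearman-Brown: ρ = 2r/(1 + r) = 2(0.58)/(1 + 0.58) = 1.160/1.58 = 0.7342 → 0.73
T̂ = 0.73(11.1) + 0.27(30.1) = 8.103 + 8.127 = 16.230 → 16.23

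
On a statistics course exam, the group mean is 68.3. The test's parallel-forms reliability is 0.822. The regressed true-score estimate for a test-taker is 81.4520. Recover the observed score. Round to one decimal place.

T̂ = ρX + (1 − ρ)μ  ⇒  X = (T̂ − (1 − ρ)μ) / ρ
X = (81.4520 − 0.178 × 68.3) / 0.822 = (81.4520 − 12.1574) / 0.822 = 69.2946 / 0.822 = 84.300

84.3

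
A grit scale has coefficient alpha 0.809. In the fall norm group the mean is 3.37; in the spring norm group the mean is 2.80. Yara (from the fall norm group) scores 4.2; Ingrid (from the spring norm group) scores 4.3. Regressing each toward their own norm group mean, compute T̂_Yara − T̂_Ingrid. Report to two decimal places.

T̂_Yara = 0.809(4.2) + 0.191(3.37) = 4.0415
T̂_Ingrid = 0.809(4.3) + 0.191(2.80) = 4.0135
Difference = 4.0415 − 4.0135 = 0.0280

0.03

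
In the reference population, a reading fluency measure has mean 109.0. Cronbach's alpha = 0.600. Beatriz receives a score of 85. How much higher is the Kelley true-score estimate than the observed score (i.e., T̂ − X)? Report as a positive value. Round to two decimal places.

9.60

T̂ = 0.600(85) + 0.400(109.0) = 51.000 + 43.6000 = 94.6000 → 94.600
T̂ − X = 94.600 − 85 = 9.600 → 9.60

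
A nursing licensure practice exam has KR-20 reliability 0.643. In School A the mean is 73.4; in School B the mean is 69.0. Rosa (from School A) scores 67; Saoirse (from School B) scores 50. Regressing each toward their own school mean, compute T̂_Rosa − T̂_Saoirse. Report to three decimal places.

T̂_Rosa = 0.643(67) + 0.357(73.4) = 69.28480
T̂_Saoirse = 0.643(50) + 0.357(69.0) = 56.78300
Difference = 69.28480 − 56.78300 = 12.50180

12.502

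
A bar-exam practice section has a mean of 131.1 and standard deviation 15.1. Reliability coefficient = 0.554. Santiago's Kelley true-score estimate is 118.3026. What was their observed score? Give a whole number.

T̂ = ρX + (1 − ρ)μ  ⇒  X = (T̂ − (1 − ρ)μ) / ρ
X = (118.3026 − 0.446 × 131.1) / 0.554 = (118.3026 − 58.4706) / 0.554 = 59.8320 / 0.554 = 108.00

108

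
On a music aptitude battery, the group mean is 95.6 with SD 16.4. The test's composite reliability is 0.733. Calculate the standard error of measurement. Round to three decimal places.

8.474

SEM = SD · √(1 − ρ) = 16.4 × √0.267 = 16.4 × 0.5167 = 8.4742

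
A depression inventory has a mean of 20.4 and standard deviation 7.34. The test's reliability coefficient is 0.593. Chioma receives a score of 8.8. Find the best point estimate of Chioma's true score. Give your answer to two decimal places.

13.52

T̂ = ρX + (1 − ρ)μ
  = 0.593 × 8.8 + 0.407 × 20.4
  = 5.2184 + 8.3028
  = 13.521
  ≈ 13.52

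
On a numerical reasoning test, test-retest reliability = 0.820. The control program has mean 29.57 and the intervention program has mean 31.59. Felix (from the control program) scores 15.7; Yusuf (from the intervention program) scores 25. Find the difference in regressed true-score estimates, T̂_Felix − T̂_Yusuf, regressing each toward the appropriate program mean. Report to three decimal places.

T̂_Felix = 0.820(15.7) + 0.180(29.57) = 18.19660
T̂_Yusuf = 0.820(25) + 0.180(31.59) = 26.18620
Difference = 18.19660 − 26.18620 = -7.98960

-7.990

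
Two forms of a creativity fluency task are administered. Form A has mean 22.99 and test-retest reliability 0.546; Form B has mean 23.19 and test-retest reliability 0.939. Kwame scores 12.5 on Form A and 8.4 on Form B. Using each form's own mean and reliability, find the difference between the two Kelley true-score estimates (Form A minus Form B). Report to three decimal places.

7.960

T̂_A = 0.546(12.5) + 0.454(22.99) = 17.26246
T̂_B = 0.939(8.4) + 0.061(23.19) = 9.30219
T̂_A − T̂_B = 7.96027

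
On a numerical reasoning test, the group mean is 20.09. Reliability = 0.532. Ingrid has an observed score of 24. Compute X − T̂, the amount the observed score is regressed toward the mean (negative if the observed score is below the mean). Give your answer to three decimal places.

1.830

T̂ = ρX + (1 − ρ)μ
  = 0.532 × 24 + 0.468 × 20.09
  = 12.768 + 9.40212
  = 22.17012
  ≈ 22.1701
X − T̂ = 24 − 22.1701 = 1.8299 → 1.830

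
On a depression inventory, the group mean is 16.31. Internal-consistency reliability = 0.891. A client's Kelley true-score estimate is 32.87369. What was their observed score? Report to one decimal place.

T̂ = ρX + (1 − ρ)μ  ⇒  X = (T̂ − (1 − ρ)μ) / ρ
X = (32.87369 − 0.109 × 16.31) / 0.891 = (32.87369 − 1.77779) / 0.891 = 31.09590 / 0.891 = 34.900

34.9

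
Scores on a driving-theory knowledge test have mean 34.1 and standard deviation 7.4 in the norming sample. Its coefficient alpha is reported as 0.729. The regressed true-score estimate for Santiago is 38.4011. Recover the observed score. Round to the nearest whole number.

40

T̂ = ρX + (1 − ρ)μ  ⇒  X = (T̂ − (1 − ρ)μ) / ρ
X = (38.4011 − 0.271 × 34.1) / 0.729 = (38.4011 − 9.2411) / 0.729 = 29.1600 / 0.729 = 40.00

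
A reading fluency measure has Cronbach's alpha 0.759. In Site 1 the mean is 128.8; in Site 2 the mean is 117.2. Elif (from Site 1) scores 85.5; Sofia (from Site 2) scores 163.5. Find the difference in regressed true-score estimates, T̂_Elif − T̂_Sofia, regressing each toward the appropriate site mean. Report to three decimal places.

-56.406

T̂_Elif = 0.759(85.5) + 0.241(128.8) = 95.93530
T̂_Sofia = 0.759(163.5) + 0.241(117.2) = 152.34170
Difference = 95.93530 − 152.34170 = -56.40640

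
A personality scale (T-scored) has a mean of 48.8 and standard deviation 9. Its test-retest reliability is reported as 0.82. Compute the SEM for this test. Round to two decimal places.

SEM = SD · √(1 − ρ) = 9 × √0.18 = 9 × 0.4243 = 3.818

3.82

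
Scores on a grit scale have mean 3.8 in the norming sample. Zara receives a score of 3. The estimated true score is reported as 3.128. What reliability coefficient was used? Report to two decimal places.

0.84

T̂ = ρX + (1 − ρ)μ  ⇒  T̂ − μ = ρ(X − μ)
ρ = (T̂ − μ)/(X − μ) = (3.128 − 3.8) / (3 − 3.8) = -0.672 / -0.8 = 0.8400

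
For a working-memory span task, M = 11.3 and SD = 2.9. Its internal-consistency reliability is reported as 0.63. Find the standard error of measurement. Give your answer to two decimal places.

1.76

SEM = SD · √(1 − ρ) = 2.9 × √0.37 = 2.9 × 0.6083 = 1.764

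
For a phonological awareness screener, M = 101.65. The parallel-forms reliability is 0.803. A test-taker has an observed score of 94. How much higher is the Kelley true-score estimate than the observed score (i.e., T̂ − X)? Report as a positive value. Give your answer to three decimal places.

T̂ = ρX + (1 − ρ)μ
  = 0.803 × 94 + 0.197 × 101.65
  = 75.482 + 20.02505
  = 95.50705
  ≈ 95.5070
T̂ − X = 95.5070 − 94 = 1.5070 → 1.507

1.507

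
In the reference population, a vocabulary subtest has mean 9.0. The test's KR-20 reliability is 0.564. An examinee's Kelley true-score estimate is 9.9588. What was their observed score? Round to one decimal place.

10.7

T̂ = ρX + (1 − ρ)μ  ⇒  X = (T̂ − (1 − ρ)μ) / ρ
X = (9.9588 − 0.436 × 9.0) / 0.564 = (9.9588 − 3.9240) / 0.564 = 6.0348 / 0.564 = 10.700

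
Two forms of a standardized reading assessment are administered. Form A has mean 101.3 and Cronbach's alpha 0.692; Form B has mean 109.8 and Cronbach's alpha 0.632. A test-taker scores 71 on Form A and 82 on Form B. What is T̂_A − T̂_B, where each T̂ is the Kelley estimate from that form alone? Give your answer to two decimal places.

T̂_A = 0.692(71) + 0.308(101.3) = 80.3324
T̂_B = 0.632(82) + 0.368(109.8) = 92.2304
T̂_A − T̂_B = -11.8980

-11.90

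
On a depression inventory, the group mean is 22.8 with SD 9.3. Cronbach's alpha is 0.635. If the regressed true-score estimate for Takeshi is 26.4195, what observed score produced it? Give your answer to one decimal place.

28.5

T̂ = ρX + (1 − ρ)μ  ⇒  X = (T̂ − (1 − ρ)μ) / ρ
X = (26.4195 − 0.365 × 22.8) / 0.635 = (26.4195 − 8.3220) / 0.635 = 18.0975 / 0.635 = 28.500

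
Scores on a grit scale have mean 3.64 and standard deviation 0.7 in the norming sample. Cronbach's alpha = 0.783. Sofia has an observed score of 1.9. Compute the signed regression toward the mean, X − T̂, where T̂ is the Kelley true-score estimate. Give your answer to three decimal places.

-0.378

T̂ = ρX + (1 − ρ)μ
  = 0.783 × 1.9 + 0.217 × 3.64
  = 1.4877 + 0.78988
  = 2.27758
  ≈ 2.2776
X − T̂ = 1.9 − 2.2776 = -0.3776 → -0.378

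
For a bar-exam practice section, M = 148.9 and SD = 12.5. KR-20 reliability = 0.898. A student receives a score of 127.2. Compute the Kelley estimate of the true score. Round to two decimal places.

129.41

Weight the observed score by reliability and the mean by (1 − reliability): T̂ = 0.898·127.2 + 0.102·148.9 = 114.2256 + 15.1878 = 129.413.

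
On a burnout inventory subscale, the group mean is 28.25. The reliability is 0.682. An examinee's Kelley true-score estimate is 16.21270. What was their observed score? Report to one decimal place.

10.6

T̂ = ρX + (1 − ρ)μ  ⇒  X = (T̂ − (1 − ρ)μ) / ρ
X = (16.21270 − 0.318 × 28.25) / 0.682 = (16.21270 − 8.98350) / 0.682 = 7.22920 / 0.682 = 10.600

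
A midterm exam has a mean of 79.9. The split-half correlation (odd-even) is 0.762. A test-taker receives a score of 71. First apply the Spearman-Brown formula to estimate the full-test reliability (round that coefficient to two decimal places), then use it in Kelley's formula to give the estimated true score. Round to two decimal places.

Spearman-Brown: ρ = 2r/(1 + r) = 2(0.762)/(1 + 0.762) = 1.5240/1.762 = 0.8649 → 0.86
T̂ = 0.86(71) + 0.14(79.9) = 61.06 + 11.186 = 72.246 → 72.25

72.25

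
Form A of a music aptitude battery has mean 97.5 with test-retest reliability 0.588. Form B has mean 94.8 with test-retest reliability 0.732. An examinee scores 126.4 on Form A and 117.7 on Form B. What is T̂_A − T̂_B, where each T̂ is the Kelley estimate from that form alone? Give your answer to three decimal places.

2.930

T̂_A = 0.588(126.4) + 0.412(97.5) = 114.49320
T̂_B = 0.732(117.7) + 0.268(94.8) = 111.56280
T̂_A − T̂_B = 2.93040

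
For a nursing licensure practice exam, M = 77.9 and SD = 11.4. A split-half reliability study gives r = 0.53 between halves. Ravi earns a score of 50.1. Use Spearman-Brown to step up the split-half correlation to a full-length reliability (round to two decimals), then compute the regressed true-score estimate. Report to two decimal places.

Spearman-Brown: ρ = 2r/(1 + r) = 2(0.53)/(1 + 0.53) = 1.060/1.53 = 0.6928 → 0.69
Regress the observed score toward the mean by the unreliability: T̂ = 0.69·50.1 + 0.31·77.9 = 34.569 + 24.149 = 58.718.

58.72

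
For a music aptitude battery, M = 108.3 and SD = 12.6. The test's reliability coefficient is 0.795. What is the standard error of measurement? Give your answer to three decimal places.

5.705

SEM = SD · √(1 − ρ) = 12.6 × √0.205 = 12.6 × 0.4528 = 5.7049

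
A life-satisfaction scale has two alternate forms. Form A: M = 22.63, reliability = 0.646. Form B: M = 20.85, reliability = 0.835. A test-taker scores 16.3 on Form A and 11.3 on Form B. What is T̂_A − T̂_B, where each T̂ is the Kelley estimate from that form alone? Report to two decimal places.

T̂_A = 0.646(16.3) + 0.354(22.63) = 18.5408
T̂_B = 0.835(11.3) + 0.165(20.85) = 12.8758
T̂_A − T̂_B = 5.6651

5.67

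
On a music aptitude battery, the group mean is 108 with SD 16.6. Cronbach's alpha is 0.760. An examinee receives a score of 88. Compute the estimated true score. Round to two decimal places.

92.80

T̂ = ρX + (1 − ρ)μ
  = 0.760 × 88 + 0.240 × 108
  = 66.880 + 25.920
  = 92.800
  ≈ 92.80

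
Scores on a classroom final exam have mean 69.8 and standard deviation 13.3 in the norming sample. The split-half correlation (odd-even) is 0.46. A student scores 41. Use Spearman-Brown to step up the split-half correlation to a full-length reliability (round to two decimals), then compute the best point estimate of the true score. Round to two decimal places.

51.66

Spearman-Brown: ρ = 2r/(1 + r) = 2(0.46)/(1 + 0.46) = 0.920/1.46 = 0.6301 → 0.63
Kelley's formula gives T̂ = 0.63·41 + 0.37·69.8 = 25.83 + 25.826 = 51.656.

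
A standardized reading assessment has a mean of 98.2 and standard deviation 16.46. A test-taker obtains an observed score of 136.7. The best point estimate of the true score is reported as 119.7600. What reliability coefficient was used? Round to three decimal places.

T̂ = ρX + (1 − ρ)μ  ⇒  T̂ − μ = ρ(X − μ)
ρ = (T̂ − μ)/(X − μ) = (119.7600 − 98.2) / (136.7 − 98.2) = 21.5600 / 38.5 = 0.56000

0.560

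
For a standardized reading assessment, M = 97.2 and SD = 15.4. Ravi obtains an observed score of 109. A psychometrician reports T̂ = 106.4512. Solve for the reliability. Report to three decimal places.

T̂ = ρX + (1 − ρ)μ  ⇒  T̂ − μ = ρ(X − μ)
ρ = (T̂ − μ)/(X − μ) = (106.4512 − 97.2) / (109 − 97.2) = 9.2512 / 11.8 = 0.78400

0.784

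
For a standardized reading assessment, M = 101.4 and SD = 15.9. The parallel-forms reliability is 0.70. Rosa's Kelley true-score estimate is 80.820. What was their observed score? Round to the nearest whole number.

72

T̂ = ρX + (1 − ρ)μ  ⇒  X = (T̂ − (1 − ρ)μ) / ρ
X = (80.820 − 0.30 × 101.4) / 0.70 = (80.820 − 30.420) / 0.70 = 50.400 / 0.70 = 72.00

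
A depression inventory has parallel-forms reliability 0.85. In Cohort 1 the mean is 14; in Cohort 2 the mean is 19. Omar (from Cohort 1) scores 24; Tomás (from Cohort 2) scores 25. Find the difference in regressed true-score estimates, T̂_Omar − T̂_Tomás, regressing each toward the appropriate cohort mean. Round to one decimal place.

T̂_Omar = 0.85(24) + 0.15(14) = 22.500
T̂_Tomás = 0.85(25) + 0.15(19) = 24.100
Difference = 22.500 − 24.100 = -1.600

-1.6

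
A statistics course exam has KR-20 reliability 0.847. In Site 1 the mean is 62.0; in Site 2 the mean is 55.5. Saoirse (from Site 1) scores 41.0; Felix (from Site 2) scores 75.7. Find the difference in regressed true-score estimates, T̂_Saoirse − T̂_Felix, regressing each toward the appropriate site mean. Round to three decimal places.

-28.396

T̂_Saoirse = 0.847(41.0) + 0.153(62.0) = 44.21300
T̂_Felix = 0.847(75.7) + 0.153(55.5) = 72.60940
Difference = 44.21300 − 72.60940 = -28.39640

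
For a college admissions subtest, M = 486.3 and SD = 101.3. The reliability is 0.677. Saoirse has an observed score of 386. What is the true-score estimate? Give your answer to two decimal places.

T̂ = 0.677(386) + 0.323(486.3) = 261.322 + 157.0749 = 418.397 → 418.40

418.40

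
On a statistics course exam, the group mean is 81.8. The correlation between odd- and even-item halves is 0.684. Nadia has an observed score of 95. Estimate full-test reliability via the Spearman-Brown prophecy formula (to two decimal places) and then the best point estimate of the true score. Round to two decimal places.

Spearman-Brown: ρ = 2r/(1 + r) = 2(0.684)/(1 + 0.684) = 1.3680/1.684 = 0.8124 → 0.81
Weight the observed score by reliability and the mean by (1 − reliability): T̂ = 0.81·95 + 0.19·81.8 = 76.95 + 15.542 = 92.492.

92.49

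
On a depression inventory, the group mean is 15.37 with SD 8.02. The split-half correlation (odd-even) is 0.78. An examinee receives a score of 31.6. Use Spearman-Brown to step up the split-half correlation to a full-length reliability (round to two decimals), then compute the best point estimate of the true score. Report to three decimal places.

29.652

Spearman-Brown: ρ = 2r/(1 + r) = 2(0.78)/(1 + 0.78) = 1.560/1.78 = 0.8764 → 0.88
Weight the observed score by reliability and the mean by (1 − reliability): T̂ = 0.88·31.6 + 0.12·15.37 = 27.808 + 1.8444 = 29.6524.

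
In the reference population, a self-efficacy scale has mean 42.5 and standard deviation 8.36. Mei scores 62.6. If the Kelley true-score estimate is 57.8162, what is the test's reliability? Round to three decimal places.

T̂ = ρX + (1 − ρ)μ  ⇒  T̂ − μ = ρ(X − μ)
ρ = (T̂ − μ)/(X − μ) = (57.8162 − 42.5) / (62.6 − 42.5) = 15.3162 / 20.1 = 0.76200

0.762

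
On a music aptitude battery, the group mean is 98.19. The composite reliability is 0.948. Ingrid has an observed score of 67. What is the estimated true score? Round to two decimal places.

T̂ = ρX + (1 − ρ)μ
  = 0.948 × 67 + 0.052 × 98.19
  = 63.516 + 5.10588
  = 68.622
  ≈ 68.62

68.62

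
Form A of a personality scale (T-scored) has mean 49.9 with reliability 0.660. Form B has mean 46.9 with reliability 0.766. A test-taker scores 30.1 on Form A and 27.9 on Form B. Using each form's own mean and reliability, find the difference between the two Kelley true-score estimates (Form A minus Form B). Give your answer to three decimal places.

T̂_A = 0.660(30.1) + 0.340(49.9) = 36.83200
T̂_B = 0.766(27.9) + 0.234(46.9) = 32.34600
T̂_A − T̂_B = 4.48600

4.486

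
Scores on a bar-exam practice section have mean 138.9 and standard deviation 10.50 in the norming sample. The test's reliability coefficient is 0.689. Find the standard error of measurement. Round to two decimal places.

5.86

SEM = SD · √(1 − ρ) = 10.50 × √0.311 = 10.50 × 0.5577 = 5.856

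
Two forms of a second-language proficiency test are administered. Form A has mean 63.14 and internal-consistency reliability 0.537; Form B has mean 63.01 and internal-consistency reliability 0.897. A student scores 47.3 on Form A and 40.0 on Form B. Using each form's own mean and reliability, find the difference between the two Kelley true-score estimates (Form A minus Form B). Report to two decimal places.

T̂_A = 0.537(47.3) + 0.463(63.14) = 54.6339
T̂_B = 0.897(40.0) + 0.103(63.01) = 42.3700
T̂_A − T̂_B = 12.2639

12.26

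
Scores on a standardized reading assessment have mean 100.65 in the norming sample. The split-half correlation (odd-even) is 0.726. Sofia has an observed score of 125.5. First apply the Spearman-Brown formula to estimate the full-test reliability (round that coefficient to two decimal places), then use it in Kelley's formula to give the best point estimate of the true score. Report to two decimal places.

Spearman-Brown: ρ = 2r/(1 + r) = 2(0.726)/(1 + 0.726) = 1.4520/1.726 = 0.8413 → 0.84
T̂ = 0.84(125.5) + 0.16(100.65) = 105.420 + 16.1040 = 121.524 → 121.52

121.52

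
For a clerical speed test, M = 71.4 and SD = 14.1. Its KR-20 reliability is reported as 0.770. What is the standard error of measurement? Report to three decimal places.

SEM = SD · √(1 − ρ) = 14.1 × √0.230 = 14.1 × 0.4796 = 6.7621

6.762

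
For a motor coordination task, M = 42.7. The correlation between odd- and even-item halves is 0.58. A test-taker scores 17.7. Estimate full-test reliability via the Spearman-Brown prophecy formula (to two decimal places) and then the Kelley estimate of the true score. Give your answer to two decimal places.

24.45

Spearman-Brown: ρ = 2r/(1 + r) = 2(0.58)/(1 + 0.58) = 1.160/1.58 = 0.7342 → 0.73
T̂ = 0.73(17.7) + 0.27(42.7) = 12.921 + 11.529 = 24.450 → 24.45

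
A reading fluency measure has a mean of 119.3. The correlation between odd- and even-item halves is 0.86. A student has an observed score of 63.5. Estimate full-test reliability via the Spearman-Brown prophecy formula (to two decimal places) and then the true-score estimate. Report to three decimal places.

67.964

Spearman-Brown: ρ = 2r/(1 + r) = 2(0.86)/(1 + 0.86) = 1.720/1.86 = 0.9247 → 0.92
T̂ = ρX + (1 − ρ)μ
  = 0.92 × 63.5 + 0.08 × 119.3
  = 58.420 + 9.544
  = 67.9640
  ≈ 67.964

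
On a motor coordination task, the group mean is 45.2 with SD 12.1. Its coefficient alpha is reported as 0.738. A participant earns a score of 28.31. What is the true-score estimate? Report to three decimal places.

T̂ = ρX + (1 − ρ)μ
  = 0.738 × 28.31 + 0.262 × 45.2
  = 20.89278 + 11.8424
  = 32.7352
  ≈ 32.735

32.735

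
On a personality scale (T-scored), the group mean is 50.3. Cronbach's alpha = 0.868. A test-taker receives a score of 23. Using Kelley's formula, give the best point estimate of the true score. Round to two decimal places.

Regress the observed score toward the mean by the unreliability: T̂ = 0.868·23 + 0.132·50.3 = 19.964 + 6.6396 = 26.604.

26.60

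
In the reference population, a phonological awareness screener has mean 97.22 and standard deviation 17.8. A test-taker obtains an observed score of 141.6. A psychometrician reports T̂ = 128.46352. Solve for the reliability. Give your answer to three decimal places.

T̂ = ρX + (1 − ρ)μ  ⇒  T̂ − μ = ρ(X − μ)
ρ = (T̂ − μ)/(X − μ) = (128.46352 − 97.22) / (141.6 − 97.22) = 31.24352 / 44.38 = 0.70400

0.704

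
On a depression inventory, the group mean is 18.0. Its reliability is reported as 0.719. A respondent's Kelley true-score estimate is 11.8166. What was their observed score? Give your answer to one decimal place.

T̂ = ρX + (1 − ρ)μ  ⇒  X = (T̂ − (1 − ρ)μ) / ρ
X = (11.8166 − 0.281 × 18.0) / 0.719 = (11.8166 − 5.0580) / 0.719 = 6.7586 / 0.719 = 9.400

9.4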